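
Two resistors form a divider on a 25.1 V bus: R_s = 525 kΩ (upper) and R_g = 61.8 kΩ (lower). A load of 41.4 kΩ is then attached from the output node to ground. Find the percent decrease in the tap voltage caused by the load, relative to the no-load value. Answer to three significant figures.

The divider's output (Thévenin) resistance is R_s‖R_g = 55.29 kΩ.
Fractional drop under load = R_th/(R_th + R_L) = 55.29 / (55.29 + 41.4) = 0.5718.
So the output falls by 57.2 %.

57.2 %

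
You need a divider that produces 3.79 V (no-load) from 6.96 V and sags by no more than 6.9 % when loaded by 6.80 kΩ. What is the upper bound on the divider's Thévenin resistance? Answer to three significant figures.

R_th ≤ 504 Ω

Loading drop = R_th/(R_th + R_L) ≤ 0.0690, so R_th ≤ R_L · ε/(1−ε) = 6.80 kΩ × 0.0690/0.9310 = 504 Ω.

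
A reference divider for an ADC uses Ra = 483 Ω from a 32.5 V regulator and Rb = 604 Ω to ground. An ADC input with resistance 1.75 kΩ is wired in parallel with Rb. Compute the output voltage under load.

V_out ≈ 15.7 V

The load sits in parallel with Rb: Rb‖R_L = (604 × 1750) / (604 + 1750) = 449.0 Ω.
V_out = 32.5 × 449.0 / (483 + 449.0) = 32.5 × 449.0/932.0 = 15.7 V.
(Unloaded it would have been 18.1 V.)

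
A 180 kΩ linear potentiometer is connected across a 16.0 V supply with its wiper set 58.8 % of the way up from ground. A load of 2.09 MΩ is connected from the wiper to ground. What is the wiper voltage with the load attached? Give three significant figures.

The wiper splits the pot into (1−α)R = 74.16 kΩ above and αR = 105.8 kΩ below.
Lower section ‖ load = 100.7 kΩ.
V_wiper = 16.0 × 100.7/(74.16 + 100.7) = 9.22 V.

V ≈ 9.22 V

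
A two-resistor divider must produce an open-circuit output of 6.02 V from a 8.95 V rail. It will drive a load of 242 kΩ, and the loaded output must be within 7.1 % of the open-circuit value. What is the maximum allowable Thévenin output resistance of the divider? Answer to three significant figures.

R_th ≤ 18.5 kΩ

Loading drop = R_th/(R_th + R_L) ≤ 0.0710, so R_th ≤ R_L · ε/(1−ε) = 242 kΩ × 0.0710/0.9290 = 18.5 kΩ.
(Any R1, R2 with R2/(R1+R2) = 0.673 and R1‖R2 ≤ 18.5 kΩ will meet the spec.)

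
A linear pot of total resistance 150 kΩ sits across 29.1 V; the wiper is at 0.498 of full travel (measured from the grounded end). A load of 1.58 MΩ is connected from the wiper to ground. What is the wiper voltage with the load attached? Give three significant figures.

The wiper splits the pot into (1−α)R = 75.30 kΩ above and αR = 74.70 kΩ below.
Lower section ‖ load = 71.33 kΩ.
V_wiper = 29.1 × 71.33/(75.30 + 71.33) = 14.2 V.

V ≈ 14.2 V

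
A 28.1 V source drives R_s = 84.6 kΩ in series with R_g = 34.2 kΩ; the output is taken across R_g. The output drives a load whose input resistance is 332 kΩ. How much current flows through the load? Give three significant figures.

R_g‖R_L = 31.01 kΩ; V_out = 28.1 × 31.01/115.6 = 7.537 V.
I_L = V_out / R_L = 7.537 / 332 kΩ = 0.0227 mA.

I_L ≈ 0.0227 mA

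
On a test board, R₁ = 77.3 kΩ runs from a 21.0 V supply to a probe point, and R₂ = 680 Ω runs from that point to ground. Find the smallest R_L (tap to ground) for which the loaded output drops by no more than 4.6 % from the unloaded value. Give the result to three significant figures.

Output resistance R_th = R₁‖R₂ = (77300 × 680)/77980 = 674.1 Ω.
The fractional drop is R_th/(R_th + R_L); requiring this ≤ 0.0460 gives R_L ≥ R_th(1/0.0460 − 1) = 674.1 × 20.74 = 14.0 kΩ.

R_L(min) ≈ 14.0 kΩ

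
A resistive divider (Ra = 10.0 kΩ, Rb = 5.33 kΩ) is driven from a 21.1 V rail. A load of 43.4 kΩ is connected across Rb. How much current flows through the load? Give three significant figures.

Rb‖R_L = 4.747 kΩ; V_out = 21.1 × 4.747/14.75 = 6.792 V.
I_L = V_out / R_L = 6.792 / 43.4 kΩ = 0.156 mA.

I_L ≈ 0.156 mA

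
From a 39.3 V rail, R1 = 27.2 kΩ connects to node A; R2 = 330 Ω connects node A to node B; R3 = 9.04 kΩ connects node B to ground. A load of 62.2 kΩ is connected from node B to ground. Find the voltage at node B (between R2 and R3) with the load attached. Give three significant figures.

At node B, R3 is in parallel with the load: R3‖R_L = 7893 Ω.
Below node A the resistance is R2 + (R3‖R_L) = 8223 Ω, so V_A = 39.3 × 8223/35420 = 9.123 V.
Then V_B = V_A × (R3‖R_L)/(R2 + R3‖R_L) = 9.123 × 7893/8223 = 8.76 V.

V ≈ 8.76 V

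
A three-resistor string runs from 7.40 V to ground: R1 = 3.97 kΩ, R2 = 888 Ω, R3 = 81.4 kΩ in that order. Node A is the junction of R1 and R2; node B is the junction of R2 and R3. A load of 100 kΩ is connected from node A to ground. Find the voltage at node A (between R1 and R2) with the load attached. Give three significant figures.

Below node A the series string R2+R3 = 82290 Ω sits in parallel with the 100000 Ω load: 45140 Ω.
V_A = 7.40 × 45140/(3970 + 45140) = 6.80 V.

V ≈ 6.80 V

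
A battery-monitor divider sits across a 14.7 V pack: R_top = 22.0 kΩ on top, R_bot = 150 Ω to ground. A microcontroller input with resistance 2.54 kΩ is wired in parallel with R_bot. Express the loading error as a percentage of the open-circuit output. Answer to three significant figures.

The divider's output (Thévenin) resistance is R_top‖R_bot = 149.0 Ω.
Fractional drop under load = R_th/(R_th + R_L) = 149.0 / (149.0 + 2540) = 0.05541.
So the output falls by 5.54 %.

5.54 %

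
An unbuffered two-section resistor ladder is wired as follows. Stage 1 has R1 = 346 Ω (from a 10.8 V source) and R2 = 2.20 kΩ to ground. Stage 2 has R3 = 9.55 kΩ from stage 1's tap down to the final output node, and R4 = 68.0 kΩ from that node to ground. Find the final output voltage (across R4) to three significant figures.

V_out ≈ 8.15 V

Stage 2 presents R3+R4 = 77550 Ω as a load on stage 1's tap.
Stage 1's lower leg becomes R2‖(R3+R4) = 2139 Ω, so V_mid = 10.8 × 2139/2485 = 9.296 V.
Stage 2 is itself unloaded: V_out = V_mid × R4/(R3+R4) = 9.296 × 68000/77550 = 8.15 V.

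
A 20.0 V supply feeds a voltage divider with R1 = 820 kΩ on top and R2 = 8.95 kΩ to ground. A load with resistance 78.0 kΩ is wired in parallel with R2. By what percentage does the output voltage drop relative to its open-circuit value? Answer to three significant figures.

10.2 %

Unloaded V = 20.0 × 8.95/829.0 = 0.21594 V.
Loaded: R2‖R_L = 8.029 kΩ, giving V = 20.0 × 8.029/828.0 = 0.19392 V.
Drop = (0.21594 − 0.19392) / 0.21594 = 10.2 %.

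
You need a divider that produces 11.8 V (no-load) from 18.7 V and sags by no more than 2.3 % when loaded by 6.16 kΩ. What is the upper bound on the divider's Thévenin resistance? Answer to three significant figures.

Loading drop = R_th/(R_th + R_L) ≤ 0.0230, so R_th ≤ R_L · ε/(1−ε) = 6.16 kΩ × 0.0230/0.9770 = 145 Ω.
(Any R1, R2 with R2/(R1+R2) = 0.631 and R1‖R2 ≤ 145 Ω will meet the spec.)

R_th ≤ 145 Ω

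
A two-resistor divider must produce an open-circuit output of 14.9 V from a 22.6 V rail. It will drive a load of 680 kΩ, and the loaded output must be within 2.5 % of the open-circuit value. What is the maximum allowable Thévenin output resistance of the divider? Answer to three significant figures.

Loading drop = R_th/(R_th + R_L) ≤ 0.0250, so R_th ≤ R_L · ε/(1−ε) = 680 kΩ × 0.0250/0.9750 = 17.4 kΩ.
(Any R1, R2 with R2/(R1+R2) = 0.659 and R1‖R2 ≤ 17.4 kΩ will meet the spec.)

R_th ≤ 17.4 kΩ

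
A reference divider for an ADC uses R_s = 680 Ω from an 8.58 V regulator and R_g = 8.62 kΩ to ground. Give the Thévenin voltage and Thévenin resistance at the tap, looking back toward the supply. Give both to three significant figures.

V_th is the open-circuit tap voltage: 8.58 × 8620/(680 + 8620) = 7.95 V.
With the supply zeroed, R_s and R_g appear in parallel from the tap: R_th = R_s‖R_g = (680 × 8620)/9300 = 630 Ω.

V_th = 7.95 V, R_th = 630 Ω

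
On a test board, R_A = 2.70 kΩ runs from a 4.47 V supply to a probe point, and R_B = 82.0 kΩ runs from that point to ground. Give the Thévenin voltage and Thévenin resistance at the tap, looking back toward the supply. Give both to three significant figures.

V_th is the open-circuit tap voltage: 4.47 × 82.0/(2.70 + 82.0) = 4.33 V.
With the supply zeroed, R_A and R_B appear in parallel from the tap: R_th = R_A‖R_B = (2.70 × 82.0)/84.70 = 2.61 kΩ.

V_th = 4.33 V, R_th = 2.61 kΩ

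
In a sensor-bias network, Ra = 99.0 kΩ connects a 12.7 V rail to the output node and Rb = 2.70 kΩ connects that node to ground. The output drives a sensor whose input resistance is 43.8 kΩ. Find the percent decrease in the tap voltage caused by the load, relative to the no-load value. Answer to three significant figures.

5.66 %

The divider's output (Thévenin) resistance is Ra‖Rb = 2.628 kΩ.
Fractional drop under load = R_th/(R_th + R_L) = 2.628 / (2.628 + 43.8) = 0.05661.
So the output falls by 5.66 %.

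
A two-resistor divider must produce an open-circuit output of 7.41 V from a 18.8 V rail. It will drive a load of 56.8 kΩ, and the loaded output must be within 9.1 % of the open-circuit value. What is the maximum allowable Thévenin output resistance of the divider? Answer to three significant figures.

Loading drop = R_th/(R_th + R_L) ≤ 0.0910, so R_th ≤ R_L · ε/(1−ε) = 56.8 kΩ × 0.0910/0.9090 = 5.69 kΩ.

R_th ≤ 5.69 kΩ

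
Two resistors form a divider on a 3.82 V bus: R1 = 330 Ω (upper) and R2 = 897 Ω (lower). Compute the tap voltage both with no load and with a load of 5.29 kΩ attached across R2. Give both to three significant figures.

Unloaded: 2.79 V; loaded: 2.67 V

Open-circuit: V = 3.82 × 897/(330 + 897) = 2.79 V.
With the load, R2 becomes R2‖R_L = 767.0 Ω, so V = 3.82 × 767.0/1097 = 2.67 V.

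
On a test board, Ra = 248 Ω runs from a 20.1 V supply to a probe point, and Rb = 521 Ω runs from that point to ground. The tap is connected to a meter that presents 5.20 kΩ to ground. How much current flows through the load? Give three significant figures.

Rb‖R_L = 473.6 Ω; V_out = 20.1 × 473.6/721.6 = 13.19 V.
I_L = V_out / R_L = 13.19 / 5.20 kΩ = 2.54 mA.

I_L ≈ 2.54 mA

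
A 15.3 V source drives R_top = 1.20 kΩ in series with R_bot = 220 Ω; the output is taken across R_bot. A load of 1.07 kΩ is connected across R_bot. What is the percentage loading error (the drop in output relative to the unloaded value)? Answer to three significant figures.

14.8 %

Unloaded V = 15.3 × 220/1420 = 2.3704 V.
Loaded: R_bot‖R_L = 182.5 Ω, giving V = 15.3 × 182.5/1382 = 2.0195 V.
Drop = (2.3704 − 2.0195) / 2.3704 = 14.8 %.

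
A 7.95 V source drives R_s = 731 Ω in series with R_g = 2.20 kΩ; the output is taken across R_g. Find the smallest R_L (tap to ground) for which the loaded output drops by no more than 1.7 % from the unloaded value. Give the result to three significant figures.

Output resistance R_th = R_s‖R_g = (731 × 2200)/2931 = 548.7 Ω.
The fractional drop is R_th/(R_th + R_L); requiring this ≤ 0.0170 gives R_L ≥ R_th(1/0.0170 − 1) = 548.7 × 57.82 = 31.7 kΩ.

R_L(min) ≈ 31.7 kΩ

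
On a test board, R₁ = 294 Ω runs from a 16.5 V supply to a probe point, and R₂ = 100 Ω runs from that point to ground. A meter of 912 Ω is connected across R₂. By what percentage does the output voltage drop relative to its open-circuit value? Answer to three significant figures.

7.56 %

The divider's output (Thévenin) resistance is R₁‖R₂ = 74.62 Ω.
Fractional drop under load = R_th/(R_th + R_L) = 74.62 / (74.62 + 912) = 0.07563.
So the output falls by 7.56 %.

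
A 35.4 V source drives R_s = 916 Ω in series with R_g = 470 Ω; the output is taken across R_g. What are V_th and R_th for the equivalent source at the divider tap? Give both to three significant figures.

V_th is the open-circuit tap voltage: 35.4 × 470/(916 + 470) = 12.0 V.
With the supply zeroed, R_s and R_g appear in parallel from the tap: R_th = R_s‖R_g = (916 × 470)/1386 = 311 Ω.

V_th = 12.0 V, R_th = 311 Ω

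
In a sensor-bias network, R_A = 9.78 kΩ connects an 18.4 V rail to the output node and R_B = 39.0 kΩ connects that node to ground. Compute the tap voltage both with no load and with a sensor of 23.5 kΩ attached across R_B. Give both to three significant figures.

Unloaded: 14.7 V; loaded: 11.0 V

Open-circuit: V = 18.4 × 39.0/(9.78 + 39.0) = 14.7 V.
With the load, R_B becomes R_B‖R_L = 14.66 kΩ, so V = 18.4 × 14.66/24.44 = 11.0 V.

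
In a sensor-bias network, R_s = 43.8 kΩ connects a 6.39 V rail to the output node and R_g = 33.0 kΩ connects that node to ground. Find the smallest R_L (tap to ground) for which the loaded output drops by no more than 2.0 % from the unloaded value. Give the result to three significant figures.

R_L(min) ≈ 922 kΩ

Output resistance R_th = R_s‖R_g = (43.8 × 33.0)/76.80 = 18.82 kΩ.
The fractional drop is R_th/(R_th + R_L); requiring this ≤ 0.0200 gives R_L ≥ R_th(1/0.0200 − 1) = 18.82 × 49.00 = 922 kΩ.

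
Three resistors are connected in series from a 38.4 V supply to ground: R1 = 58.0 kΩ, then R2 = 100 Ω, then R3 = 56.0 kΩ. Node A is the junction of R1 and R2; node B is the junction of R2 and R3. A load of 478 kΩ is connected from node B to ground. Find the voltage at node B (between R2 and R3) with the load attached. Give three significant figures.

V ≈ 17.8 V

At node B, R3 is in parallel with the load: R3‖R_L = 50130 Ω.
Below node A the resistance is R2 + (R3‖R_L) = 50230 Ω, so V_A = 38.4 × 50230/108200 = 17.82 V.
Then V_B = V_A × (R3‖R_L)/(R2 + R3‖R_L) = 17.82 × 50130/50230 = 17.8 V.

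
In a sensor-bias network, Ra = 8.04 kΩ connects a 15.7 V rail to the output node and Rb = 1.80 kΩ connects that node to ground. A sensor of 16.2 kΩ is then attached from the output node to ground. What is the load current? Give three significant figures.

I_L ≈ 0.163 mA

Rb‖R_L = 1.620 kΩ; V_out = 15.7 × 1.620/9.660 = 2.633 V.
I_L = V_out / R_L = 2.633 / 16.2 kΩ = 0.163 mA.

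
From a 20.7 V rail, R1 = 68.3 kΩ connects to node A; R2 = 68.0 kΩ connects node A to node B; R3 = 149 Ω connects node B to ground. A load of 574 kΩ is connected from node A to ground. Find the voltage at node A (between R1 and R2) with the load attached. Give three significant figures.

Below node A the series string R2+R3 = 68150 Ω sits in parallel with the 574000 Ω load: 60920 Ω.
V_A = 20.7 × 60920/(68300 + 60920) = 9.76 V.

V ≈ 9.76 V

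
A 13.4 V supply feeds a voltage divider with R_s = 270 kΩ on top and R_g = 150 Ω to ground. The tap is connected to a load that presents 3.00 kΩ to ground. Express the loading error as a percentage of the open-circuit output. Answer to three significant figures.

The divider's output (Thévenin) resistance is R_s‖R_g = 149.9 Ω.
Fractional drop under load = R_th/(R_th + R_L) = 149.9 / (149.9 + 3000) = 0.04759.
So the output falls by 4.76 %.

4.76 %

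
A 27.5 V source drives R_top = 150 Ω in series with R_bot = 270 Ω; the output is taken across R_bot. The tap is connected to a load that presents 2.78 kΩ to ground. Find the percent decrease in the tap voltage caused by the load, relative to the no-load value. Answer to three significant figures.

The divider's output (Thévenin) resistance is R_top‖R_bot = 96.43 Ω.
Fractional drop under load = R_th/(R_th + R_L) = 96.43 / (96.43 + 2780) = 0.03352.
So the output falls by 3.35 %.

3.35 %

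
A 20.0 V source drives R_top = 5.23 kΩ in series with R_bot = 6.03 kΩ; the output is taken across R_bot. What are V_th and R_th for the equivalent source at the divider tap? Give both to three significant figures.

V_th = 10.7 V, R_th = 2.80 kΩ

V_th is the open-circuit tap voltage: 20.0 × 6.03/(5.23 + 6.03) = 10.7 V.
With the supply zeroed, R_top and R_bot appear in parallel from the tap: R_th = R_top‖R_bot = (5.23 × 6.03)/11.26 = 2.80 kΩ.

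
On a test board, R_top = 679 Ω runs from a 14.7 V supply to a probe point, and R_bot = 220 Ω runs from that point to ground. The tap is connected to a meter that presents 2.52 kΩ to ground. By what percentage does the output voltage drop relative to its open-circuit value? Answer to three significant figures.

6.19 %

The divider's output (Thévenin) resistance is R_top‖R_bot = 166.2 Ω.
Fractional drop under load = R_th/(R_th + R_L) = 166.2 / (166.2 + 2520) = 0.06186.
So the output falls by 6.19 %.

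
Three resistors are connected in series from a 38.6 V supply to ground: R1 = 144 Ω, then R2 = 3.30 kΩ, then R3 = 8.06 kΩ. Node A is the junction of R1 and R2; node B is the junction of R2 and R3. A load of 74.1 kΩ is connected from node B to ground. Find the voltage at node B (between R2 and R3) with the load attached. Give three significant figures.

V ≈ 26.2 V

At node B, R3 is in parallel with the load: R3‖R_L = 7269 Ω.
Below node A the resistance is R2 + (R3‖R_L) = 10570 Ω, so V_A = 38.6 × 10570/10710 = 38.08 V.
Then V_B = V_A × (R3‖R_L)/(R2 + R3‖R_L) = 38.08 × 7269/10570 = 26.2 V.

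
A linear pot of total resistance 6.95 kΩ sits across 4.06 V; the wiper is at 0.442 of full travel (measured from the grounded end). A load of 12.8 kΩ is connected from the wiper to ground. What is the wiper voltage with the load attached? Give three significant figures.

V ≈ 1.58 V

The wiper splits the pot into (1−α)R = 3.878 kΩ above and αR = 3.072 kΩ below.
Lower section ‖ load = 2.477 kΩ.
V_wiper = 4.06 × 2.477/(3.878 + 2.477) = 1.58 V.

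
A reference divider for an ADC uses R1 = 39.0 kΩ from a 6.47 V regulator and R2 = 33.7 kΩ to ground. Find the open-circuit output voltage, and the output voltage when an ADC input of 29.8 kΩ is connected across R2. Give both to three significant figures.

Open-circuit: V = 6.47 × 33.7/(39.0 + 33.7) = 3.00 V.
With the load, R2 becomes R2‖R_L = 15.82 kΩ, so V = 6.47 × 15.82/54.82 = 1.87 V.

Unloaded: 3.00 V; loaded: 1.87 V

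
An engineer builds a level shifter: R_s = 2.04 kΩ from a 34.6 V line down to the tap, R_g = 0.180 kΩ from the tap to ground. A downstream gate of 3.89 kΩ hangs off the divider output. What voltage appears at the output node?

The load sits in parallel with R_g: R_g‖R_L = (180 × 3890) / (180 + 3890) = 172.0 Ω.
V_out = 34.6 × 172.0 / (2040 + 172.0) = 34.6 × 172.0/2212 = 2.69 V.
(Unloaded it would have been 2.81 V.)

V_out ≈ 2.69 V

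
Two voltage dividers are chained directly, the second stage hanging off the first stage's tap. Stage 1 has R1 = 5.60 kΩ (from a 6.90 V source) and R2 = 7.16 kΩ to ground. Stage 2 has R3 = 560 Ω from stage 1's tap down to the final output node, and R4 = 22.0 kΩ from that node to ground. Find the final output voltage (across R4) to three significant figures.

V_out ≈ 3.31 V

Stage 2 presents R3+R4 = 22560 Ω as a load on stage 1's tap.
Stage 1's lower leg becomes R2‖(R3+R4) = 5435 Ω, so V_mid = 6.90 × 5435/11040 = 3.398 V.
Stage 2 is itself unloaded: V_out = V_mid × R4/(R3+R4) = 3.398 × 22000/22560 = 3.31 V.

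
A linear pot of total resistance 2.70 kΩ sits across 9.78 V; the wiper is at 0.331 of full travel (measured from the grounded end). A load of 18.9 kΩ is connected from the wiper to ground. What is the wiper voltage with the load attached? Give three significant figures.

The wiper splits the pot into (1−α)R = 1806 Ω above and αR = 893.7 Ω below.
Lower section ‖ load = 853.3 Ω.
V_wiper = 9.78 × 853.3/(1806 + 853.3) = 3.14 V.

V ≈ 3.14 V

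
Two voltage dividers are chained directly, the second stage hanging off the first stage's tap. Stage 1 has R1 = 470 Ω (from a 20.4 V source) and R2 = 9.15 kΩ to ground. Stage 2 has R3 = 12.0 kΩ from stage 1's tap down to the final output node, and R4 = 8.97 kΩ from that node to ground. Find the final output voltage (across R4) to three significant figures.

V_out ≈ 8.13 V

Stage 2 presents R3+R4 = 20970 Ω as a load on stage 1's tap.
Stage 1's lower leg becomes R2‖(R3+R4) = 6370 Ω, so V_mid = 20.4 × 6370/6840 = 19.00 V.
Stage 2 is itself unloaded: V_out = V_mid × R4/(R3+R4) = 19.00 × 8970/20970 = 8.13 V.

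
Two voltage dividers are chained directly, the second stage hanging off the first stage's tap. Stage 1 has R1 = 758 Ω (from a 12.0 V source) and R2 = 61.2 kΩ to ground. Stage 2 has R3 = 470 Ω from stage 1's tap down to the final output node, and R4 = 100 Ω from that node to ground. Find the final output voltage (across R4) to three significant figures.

V_out ≈ 0.899 V

Stage 2 presents R3+R4 = 570.0 Ω as a load on stage 1's tap.
Stage 1's lower leg becomes R2‖(R3+R4) = 564.7 Ω, so V_mid = 12.0 × 564.7/1323 = 5.123 V.
Stage 2 is itself unloaded: V_out = V_mid × R4/(R3+R4) = 5.123 × 100/570.0 = 0.899 V.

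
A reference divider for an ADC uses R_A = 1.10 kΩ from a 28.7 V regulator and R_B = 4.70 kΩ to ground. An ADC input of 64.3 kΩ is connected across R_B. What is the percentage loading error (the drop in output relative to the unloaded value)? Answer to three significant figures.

1.37 %

The divider's output (Thévenin) resistance is R_A‖R_B = 0.8914 kΩ.
Fractional drop under load = R_th/(R_th + R_L) = 0.8914 / (0.8914 + 64.3) = 0.01367.
So the output falls by 1.37 %.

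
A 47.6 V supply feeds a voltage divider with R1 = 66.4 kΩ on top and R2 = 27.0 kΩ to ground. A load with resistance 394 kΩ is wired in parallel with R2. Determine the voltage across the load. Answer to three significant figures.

V_out ≈ 13.1 V

The load sits in parallel with R2: R2‖R_L = (27.0 × 394) / (27.0 + 394) = 25.27 kΩ.
V_out = 47.6 × 25.27 / (66.4 + 25.27) = 47.6 × 25.27/91.67 = 13.1 V.
(Unloaded it would have been 13.8 V.)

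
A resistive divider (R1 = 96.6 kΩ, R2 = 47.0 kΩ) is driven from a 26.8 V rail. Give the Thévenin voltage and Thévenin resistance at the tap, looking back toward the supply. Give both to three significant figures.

V_th is the open-circuit tap voltage: 26.8 × 47.0/(96.6 + 47.0) = 8.77 V.
With the supply zeroed, R1 and R2 appear in parallel from the tap: R_th = R1‖R2 = (96.6 × 47.0)/143.6 = 31.6 kΩ.

V_th = 8.77 V, R_th = 31.6 kΩ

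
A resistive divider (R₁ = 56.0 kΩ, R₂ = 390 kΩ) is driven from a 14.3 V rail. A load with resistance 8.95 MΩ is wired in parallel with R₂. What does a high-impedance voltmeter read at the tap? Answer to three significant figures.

V_out ≈ 12.4 V

The load sits in parallel with R₂: R₂‖R_L = (390 × 8950) / (390 + 8950) = 373.7 kΩ.
V_out = 14.3 × 373.7 / (56.0 + 373.7) = 14.3 × 373.7/429.7 = 12.4 V.
(Unloaded it would have been 12.5 V.)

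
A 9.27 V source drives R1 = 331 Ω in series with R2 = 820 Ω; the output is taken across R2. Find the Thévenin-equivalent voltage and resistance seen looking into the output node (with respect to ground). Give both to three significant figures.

V_th is the open-circuit tap voltage: 9.27 × 820/(331 + 820) = 6.60 V.
With the supply zeroed, R1 and R2 appear in parallel from the tap: R_th = R1‖R2 = (331 × 820)/1151 = 236 Ω.

V_th = 6.60 V, R_th = 236 Ω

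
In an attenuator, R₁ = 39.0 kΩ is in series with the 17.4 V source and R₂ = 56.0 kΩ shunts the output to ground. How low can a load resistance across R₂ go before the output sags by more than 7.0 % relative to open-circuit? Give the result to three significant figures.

R_L(min) ≈ 305 kΩ

Output resistance R_th = R₁‖R₂ = (39.0 × 56.0)/95.00 = 22.99 kΩ.
The fractional drop is R_th/(R_th + R_L); requiring this ≤ 0.0700 gives R_L ≥ R_th(1/0.0700 − 1) = 22.99 × 13.29 = 305 kΩ.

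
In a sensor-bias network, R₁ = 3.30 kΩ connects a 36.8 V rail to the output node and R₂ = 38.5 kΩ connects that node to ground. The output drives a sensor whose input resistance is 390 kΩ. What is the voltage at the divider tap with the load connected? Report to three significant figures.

The load sits in parallel with R₂: R₂‖R_L = (38.5 × 390) / (38.5 + 390) = 35.04 kΩ.
V_out = 36.8 × 35.04 / (3.30 + 35.04) = 36.8 × 35.04/38.34 = 33.6 V.

V_out ≈ 33.6 V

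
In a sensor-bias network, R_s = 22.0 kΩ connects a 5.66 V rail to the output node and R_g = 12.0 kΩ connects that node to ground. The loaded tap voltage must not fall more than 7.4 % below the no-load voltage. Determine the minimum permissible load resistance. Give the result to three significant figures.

R_L(min) ≈ 97.2 kΩ

Output resistance R_th = R_s‖R_g = (22.0 × 12.0)/34.00 = 7.765 kΩ.
The fractional drop is R_th/(R_th + R_L); requiring this ≤ 0.0740 gives R_L ≥ R_th(1/0.0740 − 1) = 7.765 × 12.51 = 97.2 kΩ.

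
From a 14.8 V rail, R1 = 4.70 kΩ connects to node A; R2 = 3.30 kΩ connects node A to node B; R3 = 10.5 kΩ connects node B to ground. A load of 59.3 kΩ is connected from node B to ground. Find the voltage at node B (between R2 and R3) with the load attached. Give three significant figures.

At node B, R3 is in parallel with the load: R3‖R_L = 8.920 kΩ.
Below node A the resistance is R2 + (R3‖R_L) = 12.22 kΩ, so V_A = 14.8 × 12.22/16.92 = 10.69 V.
Then V_B = V_A × (R3‖R_L)/(R2 + R3‖R_L) = 10.69 × 8.920/12.22 = 7.80 V.

V ≈ 7.80 V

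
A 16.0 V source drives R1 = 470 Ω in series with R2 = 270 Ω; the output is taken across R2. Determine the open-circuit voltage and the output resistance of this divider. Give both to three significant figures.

V_th = 5.84 V, R_th = 171 Ω

V_th is the open-circuit tap voltage: 16.0 × 270/(470 + 270) = 5.84 V.
With the supply zeroed, R1 and R2 appear in parallel from the tap: R_th = R1‖R2 = (470 × 270)/740.0 = 171 Ω.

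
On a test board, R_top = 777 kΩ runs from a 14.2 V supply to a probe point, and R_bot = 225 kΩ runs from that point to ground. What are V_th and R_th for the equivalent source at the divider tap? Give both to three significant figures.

V_th = 3.19 V, R_th = 174 kΩ

V_th is the open-circuit tap voltage: 14.2 × 225/(777 + 225) = 3.19 V.
With the supply zeroed, R_top and R_bot appear in parallel from the tap: R_th = R_top‖R_bot = (777 × 225)/1002 = 174 kΩ.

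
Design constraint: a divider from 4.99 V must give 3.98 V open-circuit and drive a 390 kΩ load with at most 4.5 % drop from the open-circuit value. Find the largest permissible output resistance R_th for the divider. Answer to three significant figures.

Loading drop = R_th/(R_th + R_L) ≤ 0.0450, so R_th ≤ R_L · ε/(1−ε) = 390 kΩ × 0.0450/0.9550 = 18.4 kΩ.

R_th ≤ 18.4 kΩ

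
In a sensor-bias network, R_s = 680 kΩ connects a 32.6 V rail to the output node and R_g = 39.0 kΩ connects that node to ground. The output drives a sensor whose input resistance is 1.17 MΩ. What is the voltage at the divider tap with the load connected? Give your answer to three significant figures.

V_out ≈ 1.71 V

The load sits in parallel with R_g: R_g‖R_L = (39.0 × 1170) / (39.0 + 1170) = 37.74 kΩ.
V_out = 32.6 × 37.74 / (680 + 37.74) = 32.6 × 37.74/717.7 = 1.71 V.
(Unloaded it would have been 1.77 V.)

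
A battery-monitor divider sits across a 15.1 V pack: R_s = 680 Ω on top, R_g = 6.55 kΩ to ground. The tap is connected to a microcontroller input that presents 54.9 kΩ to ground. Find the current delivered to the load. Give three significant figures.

I_L ≈ 0.246 mA

R_g‖R_L = 5852 Ω; V_out = 15.1 × 5852/6532 = 13.53 V.
I_L = V_out / R_L = 13.53 / 54.9 kΩ = 0.246 mA.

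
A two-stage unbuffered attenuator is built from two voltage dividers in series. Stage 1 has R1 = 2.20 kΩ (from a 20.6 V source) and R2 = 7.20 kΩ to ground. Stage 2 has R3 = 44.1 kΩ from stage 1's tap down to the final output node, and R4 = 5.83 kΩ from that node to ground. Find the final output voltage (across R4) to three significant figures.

Stage 2 presents R3+R4 = 49.93 kΩ as a load on stage 1's tap.
Stage 1's lower leg becomes R2‖(R3+R4) = 6.293 kΩ, so V_mid = 20.6 × 6.293/8.493 = 15.26 V.
Stage 2 is itself unloaded: V_out = V_mid × R4/(R3+R4) = 15.26 × 5.83/49.93 = 1.78 V.

V_out ≈ 1.78 V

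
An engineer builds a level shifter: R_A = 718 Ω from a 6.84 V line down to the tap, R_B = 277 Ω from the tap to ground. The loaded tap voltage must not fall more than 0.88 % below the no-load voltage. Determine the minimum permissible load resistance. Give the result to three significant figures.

R_L(min) ≈ 22.5 kΩ

Output resistance R_th = R_A‖R_B = (718 × 277)/995.0 = 199.9 Ω.
The fractional drop is R_th/(R_th + R_L); requiring this ≤ 0.00880 gives R_L ≥ R_th(1/0.00880 − 1) = 199.9 × 112.6 = 22.5 kΩ.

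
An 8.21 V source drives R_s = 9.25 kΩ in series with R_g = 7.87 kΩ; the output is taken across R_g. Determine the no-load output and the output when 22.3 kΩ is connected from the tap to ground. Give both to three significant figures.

Unloaded: 3.77 V; loaded: 3.17 V

Open-circuit: V = 8.21 × 7.87/(9.25 + 7.87) = 3.77 V.
With the load, R_g becomes R_g‖R_L = 5.817 kΩ, so V = 8.21 × 5.817/15.07 = 3.17 V.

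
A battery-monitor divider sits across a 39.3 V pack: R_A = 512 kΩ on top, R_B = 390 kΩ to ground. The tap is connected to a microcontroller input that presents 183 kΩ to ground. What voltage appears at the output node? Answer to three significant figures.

The load sits in parallel with R_B: R_B‖R_L = (390 × 183) / (390 + 183) = 124.6 kΩ.
V_out = 39.3 × 124.6 / (512 + 124.6) = 39.3 × 124.6/636.6 = 7.69 V.
(Unloaded it would have been 17.0 V.)

V_out ≈ 7.69 V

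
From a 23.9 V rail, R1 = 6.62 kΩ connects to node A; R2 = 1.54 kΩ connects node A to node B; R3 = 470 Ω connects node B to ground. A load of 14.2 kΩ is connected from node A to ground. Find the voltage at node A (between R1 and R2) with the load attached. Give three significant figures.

Below node A the series string R2+R3 = 2010 Ω sits in parallel with the 14200 Ω load: 1761 Ω.
V_A = 23.9 × 1761/(6620 + 1761) = 5.02 V.

V ≈ 5.02 V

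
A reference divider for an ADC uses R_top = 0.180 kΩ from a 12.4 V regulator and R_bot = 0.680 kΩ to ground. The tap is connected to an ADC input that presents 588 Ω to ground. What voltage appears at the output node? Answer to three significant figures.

V_out ≈ 7.89 V

The load sits in parallel with R_bot: R_bot‖R_L = (680 × 588) / (680 + 588) = 315.3 Ω.
V_out = 12.4 × 315.3 / (180 + 315.3) = 12.4 × 315.3/495.3 = 7.89 V.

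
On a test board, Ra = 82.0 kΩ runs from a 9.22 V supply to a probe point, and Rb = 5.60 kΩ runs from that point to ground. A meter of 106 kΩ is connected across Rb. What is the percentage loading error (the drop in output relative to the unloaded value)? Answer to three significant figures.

4.71 %

The divider's output (Thévenin) resistance is Ra‖Rb = 5.242 kΩ.
Fractional drop under load = R_th/(R_th + R_L) = 5.242 / (5.242 + 106) = 0.04712.
So the output falls by 4.71 %.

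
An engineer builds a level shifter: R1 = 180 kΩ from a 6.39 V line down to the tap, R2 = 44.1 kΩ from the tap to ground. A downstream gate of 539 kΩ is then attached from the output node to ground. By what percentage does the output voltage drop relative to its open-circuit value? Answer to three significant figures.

6.17 %

The divider's output (Thévenin) resistance is R1‖R2 = 35.42 kΩ.
Fractional drop under load = R_th/(R_th + R_L) = 35.42 / (35.42 + 539) = 0.06166.
So the output falls by 6.17 %.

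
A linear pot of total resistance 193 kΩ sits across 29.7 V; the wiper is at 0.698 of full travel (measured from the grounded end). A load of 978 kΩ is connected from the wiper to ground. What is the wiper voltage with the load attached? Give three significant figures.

The wiper splits the pot into (1−α)R = 58.29 kΩ above and αR = 134.7 kΩ below.
Lower section ‖ load = 118.4 kΩ.
V_wiper = 29.7 × 118.4/(58.29 + 118.4) = 19.9 V.

V ≈ 19.9 V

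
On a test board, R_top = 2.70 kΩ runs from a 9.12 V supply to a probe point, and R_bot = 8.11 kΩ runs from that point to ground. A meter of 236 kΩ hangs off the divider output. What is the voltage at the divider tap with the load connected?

V_out ≈ 6.78 V

The load sits in parallel with R_bot: R_bot‖R_L = (8.11 × 236) / (8.11 + 236) = 7.841 kΩ.
V_out = 9.12 × 7.841 / (2.70 + 7.841) = 9.12 × 7.841/10.54 = 6.78 V.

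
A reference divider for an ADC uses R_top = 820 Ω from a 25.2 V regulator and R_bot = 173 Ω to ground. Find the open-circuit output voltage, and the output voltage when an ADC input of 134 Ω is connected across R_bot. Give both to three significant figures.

Unloaded: 4.39 V; loaded: 2.12 V

Open-circuit: V = 25.2 × 173/(820 + 173) = 4.39 V.
With the load, R_bot becomes R_bot‖R_L = 75.51 Ω, so V = 25.2 × 75.51/895.5 = 2.12 V.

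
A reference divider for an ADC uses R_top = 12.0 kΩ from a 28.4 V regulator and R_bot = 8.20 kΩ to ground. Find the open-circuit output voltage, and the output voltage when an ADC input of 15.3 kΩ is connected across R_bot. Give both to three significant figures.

Open-circuit: V = 28.4 × 8.20/(12.0 + 8.20) = 11.5 V.
With the load, R_bot becomes R_bot‖R_L = 5.339 kΩ, so V = 28.4 × 5.339/17.34 = 8.74 V.

Unloaded: 11.5 V; loaded: 8.74 V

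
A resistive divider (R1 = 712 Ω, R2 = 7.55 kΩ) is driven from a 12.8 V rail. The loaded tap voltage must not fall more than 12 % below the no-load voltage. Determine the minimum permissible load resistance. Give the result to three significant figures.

Output resistance R_th = R1‖R2 = (712 × 7550)/8262 = 650.6 Ω.
The fractional drop is R_th/(R_th + R_L); requiring this ≤ 0.120 gives R_L ≥ R_th(1/0.120 − 1) = 650.6 × 7.333 = 4.77 kΩ.

R_L(min) ≈ 4.77 kΩ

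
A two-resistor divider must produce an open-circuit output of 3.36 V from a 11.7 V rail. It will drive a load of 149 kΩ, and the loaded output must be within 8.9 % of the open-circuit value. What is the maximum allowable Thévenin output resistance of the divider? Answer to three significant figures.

Loading drop = R_th/(R_th + R_L) ≤ 0.0890, so R_th ≤ R_L · ε/(1−ε) = 149 kΩ × 0.0890/0.9110 = 14.6 kΩ.

R_th ≤ 14.6 kΩ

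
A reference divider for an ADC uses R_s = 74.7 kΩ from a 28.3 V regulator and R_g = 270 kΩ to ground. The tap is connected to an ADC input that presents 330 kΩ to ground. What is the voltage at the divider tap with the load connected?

V_out ≈ 18.8 V

The load sits in parallel with R_g: R_g‖R_L = (270 × 330) / (270 + 330) = 148.5 kΩ.
V_out = 28.3 × 148.5 / (74.7 + 148.5) = 28.3 × 148.5/223.2 = 18.8 V.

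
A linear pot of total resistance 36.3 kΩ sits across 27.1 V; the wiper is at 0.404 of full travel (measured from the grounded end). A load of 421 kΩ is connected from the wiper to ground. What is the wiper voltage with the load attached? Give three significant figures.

The wiper splits the pot into (1−α)R = 21.63 kΩ above and αR = 14.67 kΩ below.
Lower section ‖ load = 14.17 kΩ.
V_wiper = 27.1 × 14.17/(21.63 + 14.17) = 10.7 V.

V ≈ 10.7 V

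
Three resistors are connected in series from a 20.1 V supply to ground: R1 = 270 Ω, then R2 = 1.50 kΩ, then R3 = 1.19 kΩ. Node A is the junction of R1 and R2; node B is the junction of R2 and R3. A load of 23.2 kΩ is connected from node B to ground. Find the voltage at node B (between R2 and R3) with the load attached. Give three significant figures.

At node B, R3 is in parallel with the load: R3‖R_L = 1132 Ω.
Below node A the resistance is R2 + (R3‖R_L) = 2632 Ω, so V_A = 20.1 × 2632/2902 = 18.23 V.
Then V_B = V_A × (R3‖R_L)/(R2 + R3‖R_L) = 18.23 × 1132/2632 = 7.84 V.

V ≈ 7.84 V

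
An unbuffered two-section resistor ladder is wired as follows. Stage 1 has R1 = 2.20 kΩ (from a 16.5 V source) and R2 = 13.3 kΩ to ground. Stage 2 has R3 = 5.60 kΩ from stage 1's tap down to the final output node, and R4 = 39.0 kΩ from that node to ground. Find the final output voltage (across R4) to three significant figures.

V_out ≈ 11.9 V

Stage 2 presents R3+R4 = 44.60 kΩ as a load on stage 1's tap.
Stage 1's lower leg becomes R2‖(R3+R4) = 10.24 kΩ, so V_mid = 16.5 × 10.24/12.44 = 13.58 V.
Stage 2 is itself unloaded: V_out = V_mid × R4/(R3+R4) = 13.58 × 39.0/44.60 = 11.9 V.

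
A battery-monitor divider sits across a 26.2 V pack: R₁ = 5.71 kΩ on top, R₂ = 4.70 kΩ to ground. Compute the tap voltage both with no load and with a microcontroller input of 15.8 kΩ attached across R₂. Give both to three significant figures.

Unloaded: 11.8 V; loaded: 10.2 V

Open-circuit: V = 26.2 × 4.70/(5.71 + 4.70) = 11.8 V.
With the load, R₂ becomes R₂‖R_L = 3.622 kΩ, so V = 26.2 × 3.622/9.332 = 10.2 V.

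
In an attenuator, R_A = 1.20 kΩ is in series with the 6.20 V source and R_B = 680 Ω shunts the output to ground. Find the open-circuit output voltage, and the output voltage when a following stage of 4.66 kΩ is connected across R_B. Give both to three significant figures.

Open-circuit: V = 6.20 × 680/(1200 + 680) = 2.24 V.
With the load, R_B becomes R_B‖R_L = 593.4 Ω, so V = 6.20 × 593.4/1793 = 2.05 V.

Unloaded: 2.24 V; loaded: 2.05 V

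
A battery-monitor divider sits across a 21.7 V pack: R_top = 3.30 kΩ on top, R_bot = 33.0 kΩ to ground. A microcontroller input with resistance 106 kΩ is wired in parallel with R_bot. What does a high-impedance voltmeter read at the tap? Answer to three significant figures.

V_out ≈ 19.2 V

The load sits in parallel with R_bot: R_bot‖R_L = (33.0 × 106) / (33.0 + 106) = 25.17 kΩ.
V_out = 21.7 × 25.17 / (3.30 + 25.17) = 21.7 × 25.17/28.47 = 19.2 V.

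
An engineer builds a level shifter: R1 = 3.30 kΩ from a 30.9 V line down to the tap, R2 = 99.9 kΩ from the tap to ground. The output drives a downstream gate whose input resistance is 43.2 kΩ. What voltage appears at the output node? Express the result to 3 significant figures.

The load sits in parallel with R2: R2‖R_L = (99.9 × 43.2) / (99.9 + 43.2) = 30.16 kΩ.
V_out = 30.9 × 30.16 / (3.30 + 30.16) = 30.9 × 30.16/33.46 = 27.9 V.
(Unloaded it would have been 29.9 V.)

V_out ≈ 27.9 V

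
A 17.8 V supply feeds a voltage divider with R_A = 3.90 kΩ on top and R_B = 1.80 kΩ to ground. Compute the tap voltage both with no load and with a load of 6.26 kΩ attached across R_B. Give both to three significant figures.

Unloaded: 5.62 V; loaded: 4.70 V

Open-circuit: V = 17.8 × 1.80/(3.90 + 1.80) = 5.62 V.
With the load, R_B becomes R_B‖R_L = 1.398 kΩ, so V = 17.8 × 1.398/5.298 = 4.70 V.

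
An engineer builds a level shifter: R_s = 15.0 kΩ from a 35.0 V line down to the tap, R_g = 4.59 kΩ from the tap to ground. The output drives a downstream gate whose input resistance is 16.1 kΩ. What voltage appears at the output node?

V_out ≈ 6.73 V

The load sits in parallel with R_g: R_g‖R_L = (4.59 × 16.1) / (4.59 + 16.1) = 3.572 kΩ.
V_out = 35.0 × 3.572 / (15.0 + 3.572) = 35.0 × 3.572/18.57 = 6.73 V.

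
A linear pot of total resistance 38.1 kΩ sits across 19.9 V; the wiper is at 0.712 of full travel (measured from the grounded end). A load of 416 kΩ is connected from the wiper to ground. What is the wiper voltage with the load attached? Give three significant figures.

The wiper splits the pot into (1−α)R = 10.97 kΩ above and αR = 27.13 kΩ below.
Lower section ‖ load = 25.47 kΩ.
V_wiper = 19.9 × 25.47/(10.97 + 25.47) = 13.9 V.

V ≈ 13.9 V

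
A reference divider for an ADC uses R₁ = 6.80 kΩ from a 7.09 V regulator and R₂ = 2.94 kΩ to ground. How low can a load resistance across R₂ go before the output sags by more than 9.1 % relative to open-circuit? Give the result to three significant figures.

Output resistance R_th = R₁‖R₂ = (6.80 × 2.94)/9.740 = 2.053 kΩ.
The fractional drop is R_th/(R_th + R_L); requiring this ≤ 0.0910 gives R_L ≥ R_th(1/0.0910 − 1) = 2.053 × 9.989 = 20.5 kΩ.

R_L(min) ≈ 20.5 kΩ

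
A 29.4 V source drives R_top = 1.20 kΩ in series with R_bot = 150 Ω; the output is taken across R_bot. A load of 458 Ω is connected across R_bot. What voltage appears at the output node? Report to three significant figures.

V_out ≈ 2.53 V

The load sits in parallel with R_bot: R_bot‖R_L = (150 × 458) / (150 + 458) = 113.0 Ω.
V_out = 29.4 × 113.0 / (1200 + 113.0) = 29.4 × 113.0/1313 = 2.53 V.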